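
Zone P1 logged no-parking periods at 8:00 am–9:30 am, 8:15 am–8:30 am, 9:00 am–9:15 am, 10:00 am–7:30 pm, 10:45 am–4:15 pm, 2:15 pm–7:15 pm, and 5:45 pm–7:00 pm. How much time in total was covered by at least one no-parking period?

11 h

Merged: 8:00 am–9:30 am, 10:00 am–7:30 pm.
Lengths: 1 h 30 min + 9 h 30 min = 11 h.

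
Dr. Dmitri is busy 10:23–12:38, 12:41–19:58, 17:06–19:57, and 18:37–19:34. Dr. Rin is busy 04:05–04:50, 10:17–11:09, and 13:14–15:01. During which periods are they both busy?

First set merges to 10:23–12:38, 12:41–19:58.
10:23–12:38 overlaps B on 10:23–11:09.
12:41–19:58 overlaps B on 13:14–15:01.

10:23–11:09, 13:14–15:01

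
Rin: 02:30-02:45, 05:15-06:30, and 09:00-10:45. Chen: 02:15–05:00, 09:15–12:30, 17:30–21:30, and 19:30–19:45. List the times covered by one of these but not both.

02:15-02:30, 02:45-05:00, 05:15-06:30, 09:00-09:15, 10:45-12:30, 17:30-21:30

B, merged: 02:15-05:00, 09:15-12:30, 17:30-21:30.
Only in the first: 05:15-06:30, 09:00-09:15.
Only in the second: 02:15-02:30, 02:45-05:00, 10:45-12:30, 17:30-21:30.
Together these are the periods covered by exactly one.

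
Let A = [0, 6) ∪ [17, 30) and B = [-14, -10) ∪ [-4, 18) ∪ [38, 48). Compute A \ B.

[18, 30)

[0, 6): entirely removed.
[17, 30) \ B = [18, 30).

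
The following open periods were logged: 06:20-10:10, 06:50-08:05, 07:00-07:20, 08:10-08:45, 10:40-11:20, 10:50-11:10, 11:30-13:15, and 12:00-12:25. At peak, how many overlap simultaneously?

3

Walk the sorted start/end points keeping a running depth.
The depth first hits 3 at 07:00.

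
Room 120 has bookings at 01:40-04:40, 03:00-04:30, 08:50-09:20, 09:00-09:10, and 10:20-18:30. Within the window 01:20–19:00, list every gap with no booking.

01:20–01:40, 04:40–08:50, 09:20–10:20, 18:30–19:00

After merging, the occupied span is 01:40–04:40, 08:50–09:20, 10:20–18:30.
Complement within 01:20–19:00: 01:20–01:40, 04:40–08:50, 09:20–10:20, 18:30–19:00.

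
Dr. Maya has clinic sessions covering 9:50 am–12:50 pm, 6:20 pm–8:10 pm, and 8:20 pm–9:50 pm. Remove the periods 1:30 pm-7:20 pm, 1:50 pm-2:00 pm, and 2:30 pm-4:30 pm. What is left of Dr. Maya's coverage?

B, merged: 1:30 pm-7:20 pm.
9:50 am-12:50 pm: no B overlap → unchanged.
6:20 pm-8:10 pm minus B → 7:20 pm-8:10 pm.
8:20 pm-9:50 pm: no B overlap → unchanged.

9:50 am-12:50 pm, 7:20 pm-8:10 pm, 8:20 pm-9:50 pm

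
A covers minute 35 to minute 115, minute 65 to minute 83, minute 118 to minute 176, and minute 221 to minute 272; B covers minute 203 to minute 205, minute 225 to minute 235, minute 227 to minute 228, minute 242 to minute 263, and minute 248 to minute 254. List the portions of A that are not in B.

A, merged: minute 35 to minute 115, minute 118 to minute 176, minute 221 to minute 272.
B, merged: minute 203 to minute 205, minute 225 to minute 235, minute 242 to minute 263.
minute 35 to minute 115: nothing removed.
minute 118 to minute 176: nothing removed.
minute 221 to minute 272 \ B = minute 221 to minute 225, minute 235 to minute 242, minute 263 to minute 272.

minute 35 to minute 115, minute 118 to minute 176, minute 221 to minute 225, minute 235 to minute 242, minute 263 to minute 272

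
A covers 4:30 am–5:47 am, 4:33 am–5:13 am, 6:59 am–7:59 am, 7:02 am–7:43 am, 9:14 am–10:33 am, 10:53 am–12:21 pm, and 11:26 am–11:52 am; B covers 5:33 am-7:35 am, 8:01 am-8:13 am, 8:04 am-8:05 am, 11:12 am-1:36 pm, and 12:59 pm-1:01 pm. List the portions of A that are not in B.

4:30 am–5:33 am, 7:35 am–7:59 am, 9:14 am–10:33 am, 10:53 am–11:12 am

Merge the first list: 4:30 am–5:47 am, 6:59 am–7:59 am, 9:14 am–10:33 am, 10:53 am–12:21 pm.
Merge the second list: 5:33 am–7:35 am, 8:01 am–8:13 am, 11:12 am–1:36 pm.
4:30 am–5:47 am minus B → 4:30 am–5:33 am.
6:59 am–7:59 am minus B → 7:35 am–7:59 am.
9:14 am–10:33 am: no B overlap → unchanged.
10:53 am–12:21 pm minus B → 10:53 am–11:12 am.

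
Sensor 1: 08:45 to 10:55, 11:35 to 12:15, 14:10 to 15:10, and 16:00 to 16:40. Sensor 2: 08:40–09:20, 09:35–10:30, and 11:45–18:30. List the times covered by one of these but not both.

Only in the first: 09:20-09:35, 10:30-10:55, 11:35-11:45.
Only in the second: 08:40-08:45, 12:15-14:10, 15:10-16:00, 16:40-18:30.
Together these are the periods covered by exactly one.

08:40-08:45, 09:20-09:35, 10:30-10:55, 11:35-11:45, 12:15-14:10, 15:10-16:00, 16:40-18:30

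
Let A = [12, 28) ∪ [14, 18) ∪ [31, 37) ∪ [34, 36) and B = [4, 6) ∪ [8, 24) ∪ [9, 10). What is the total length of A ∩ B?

12

A, merged: [12, 28), [31, 37).
B, merged: [4, 6), [8, 24).
A ∩ B = [12, 24).
Total: 12.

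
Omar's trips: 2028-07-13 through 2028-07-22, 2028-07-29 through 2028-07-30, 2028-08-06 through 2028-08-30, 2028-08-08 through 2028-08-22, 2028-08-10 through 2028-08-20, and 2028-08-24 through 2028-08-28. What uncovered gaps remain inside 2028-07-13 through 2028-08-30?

The merged coverage is 2028-07-13 through 2028-07-22, 2028-07-29 through 2028-07-30, 2028-08-06 through 2028-08-30.
Gaps within 2028-07-13 through 2028-08-30: 2028-07-23 through 2028-07-28, 2028-07-31 through 2028-08-05.

2028-07-23 through 2028-07-28, 2028-07-31 through 2028-08-05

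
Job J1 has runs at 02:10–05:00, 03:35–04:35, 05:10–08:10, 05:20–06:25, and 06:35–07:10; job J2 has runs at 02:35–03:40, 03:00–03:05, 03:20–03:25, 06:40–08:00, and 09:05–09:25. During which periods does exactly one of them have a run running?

02:10–02:35, 03:40–05:00, 05:10–06:40, 08:00–08:10, 09:05–09:25

Merge the first list: 02:10–05:00, 05:10–08:10.
Merge the second list: 02:35–03:40, 06:40–08:00, 09:05–09:25.
Only in the first: 02:10–02:35, 03:40–05:00, 05:10–06:40, 08:00–08:10.
Only in the second: 09:05–09:25.
Together these are the periods covered by exactly one.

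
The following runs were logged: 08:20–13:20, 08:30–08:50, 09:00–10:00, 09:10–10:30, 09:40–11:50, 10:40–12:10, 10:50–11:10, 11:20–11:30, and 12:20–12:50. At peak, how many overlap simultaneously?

4

Sweep endpoints in order; track running count of active intervals.
Peak of 4 reached at 09:40.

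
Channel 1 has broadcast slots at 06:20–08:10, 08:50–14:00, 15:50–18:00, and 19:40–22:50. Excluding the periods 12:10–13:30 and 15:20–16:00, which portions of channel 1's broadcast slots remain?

06:20–08:10, 08:50–12:10, 13:30–14:00, 16:00–18:00, 19:40–22:50

06:20–08:10 is untouched.
08:50–14:00 with B removed leaves 08:50–12:10, 13:30–14:00.
15:50–18:00 with B removed leaves 16:00–18:00.
19:40–22:50 is untouched.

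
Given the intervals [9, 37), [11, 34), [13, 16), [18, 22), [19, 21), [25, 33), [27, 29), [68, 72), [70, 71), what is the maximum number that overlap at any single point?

At 19, 4 of the intervals are simultaneously active.
No point has more.

4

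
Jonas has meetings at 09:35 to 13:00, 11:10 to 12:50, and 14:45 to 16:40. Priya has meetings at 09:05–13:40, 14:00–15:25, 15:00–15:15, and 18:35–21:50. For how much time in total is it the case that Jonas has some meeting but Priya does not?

1 h 15 min

Merge the first list: 09:35–13:00, 14:45–16:40.
Merge the second list: 09:05–13:40, 14:00–15:25, 18:35–21:50.
A \ B = 15:25–16:40.
Total: 1 h 15 min.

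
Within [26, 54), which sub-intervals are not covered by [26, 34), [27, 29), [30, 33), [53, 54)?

[34, 53)

After merging, the occupied span is [26, 34), [53, 54).
Uncovered inside [26, 54): [34, 53).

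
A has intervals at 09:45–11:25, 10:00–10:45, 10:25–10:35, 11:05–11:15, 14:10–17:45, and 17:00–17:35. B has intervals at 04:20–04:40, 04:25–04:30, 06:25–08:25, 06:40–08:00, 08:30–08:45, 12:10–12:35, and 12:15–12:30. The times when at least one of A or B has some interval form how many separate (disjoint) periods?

6

A, merged: 09:45–11:25, 14:10–17:45.
B, merged: 04:20–04:40, 06:25–08:25, 08:30–08:45, 12:10–12:35.
A ∪ B = 04:20–04:40, 06:25–08:25, 08:30–08:45, 09:45–11:25, 12:10–12:35, 14:10–17:45.
That is 6 disjoint pieces.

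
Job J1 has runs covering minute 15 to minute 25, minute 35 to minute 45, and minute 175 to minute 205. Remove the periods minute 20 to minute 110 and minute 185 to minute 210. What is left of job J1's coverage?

minute 15 to minute 25 \ B = minute 15 to minute 20.
minute 35 to minute 45: entirely removed.
minute 175 to minute 205 \ B = minute 175 to minute 185.

minute 15 to minute 20, minute 175 to minute 185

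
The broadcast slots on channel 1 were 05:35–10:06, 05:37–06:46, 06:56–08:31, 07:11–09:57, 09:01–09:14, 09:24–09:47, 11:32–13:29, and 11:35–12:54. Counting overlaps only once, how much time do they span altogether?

Merged: 05:35-10:06, 11:32-13:29.
Lengths: 4 h 31 min + 1 h 57 min = 6 h 28 min.

6 h 28 min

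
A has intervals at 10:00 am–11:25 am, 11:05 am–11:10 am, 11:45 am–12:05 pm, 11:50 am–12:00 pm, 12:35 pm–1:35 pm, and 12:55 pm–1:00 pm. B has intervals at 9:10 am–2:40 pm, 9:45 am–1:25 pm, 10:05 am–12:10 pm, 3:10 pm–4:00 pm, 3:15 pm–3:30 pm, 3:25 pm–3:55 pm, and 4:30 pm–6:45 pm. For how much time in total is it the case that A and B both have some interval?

2 h 45 min

A, merged: 10:00 am–11:25 am, 11:45 am–12:05 pm, 12:35 pm–1:35 pm.
B, merged: 9:10 am–2:40 pm, 3:10 pm–4:00 pm, 4:30 pm–6:45 pm.
A ∩ B = 10:00 am–11:25 am, 11:45 am–12:05 pm, 12:35 pm–1:35 pm.
Total: 1 h 25 min + 20 min + 1 h = 2 h 45 min.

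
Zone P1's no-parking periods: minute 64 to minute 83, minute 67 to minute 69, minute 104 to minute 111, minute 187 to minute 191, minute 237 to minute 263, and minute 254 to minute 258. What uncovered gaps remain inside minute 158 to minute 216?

minute 158 to minute 187, minute 191 to minute 216

Covered (merged): minute 64 to minute 83, minute 104 to minute 111, minute 187 to minute 191, minute 237 to minute 263.
Uncovered inside minute 158 to minute 216: minute 158 to minute 187, minute 191 to minute 216.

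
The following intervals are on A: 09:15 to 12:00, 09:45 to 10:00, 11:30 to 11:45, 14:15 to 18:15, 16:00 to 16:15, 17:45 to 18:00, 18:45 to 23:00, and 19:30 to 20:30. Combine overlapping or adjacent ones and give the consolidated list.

09:45-10:00 overlaps/touches 09:15-12:00 → extend to 09:15-12:00.
11:30-11:45 overlaps/touches 09:15-12:00 → extend to 09:15-12:00.
14:15-18:15 is disjoint → start new block.
16:00-16:15 overlaps/touches 14:15-18:15 → extend to 14:15-18:15.
17:45-18:00 overlaps/touches 14:15-18:15 → extend to 14:15-18:15.
18:45-23:00 is disjoint → start new block.
19:30-20:30 overlaps/touches 18:45-23:00 → extend to 18:45-23:00.

09:15-12:00, 14:15-18:15, 18:45-23:00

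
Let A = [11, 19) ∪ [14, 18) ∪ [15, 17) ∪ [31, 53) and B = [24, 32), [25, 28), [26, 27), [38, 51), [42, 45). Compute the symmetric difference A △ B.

Merge the first list: [11, 19), [31, 53).
Merge the second list: [24, 32), [38, 51).
Only in the first: [11, 19), [32, 38), [51, 53).
Only in the second: [24, 31).
Together these are the periods covered by exactly one.

[11, 19) ∪ [24, 31) ∪ [32, 38) ∪ [51, 53)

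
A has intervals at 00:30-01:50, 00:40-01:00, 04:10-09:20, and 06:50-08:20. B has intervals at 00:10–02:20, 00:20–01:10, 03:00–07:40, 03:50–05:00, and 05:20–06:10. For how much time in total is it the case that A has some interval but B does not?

1 h 40 min

First set merges to 00:30–01:50, 04:10–09:20.
Second set merges to 00:10–02:20, 03:00–07:40.
A \ B = 07:40–09:20.
Total: 1 h 40 min.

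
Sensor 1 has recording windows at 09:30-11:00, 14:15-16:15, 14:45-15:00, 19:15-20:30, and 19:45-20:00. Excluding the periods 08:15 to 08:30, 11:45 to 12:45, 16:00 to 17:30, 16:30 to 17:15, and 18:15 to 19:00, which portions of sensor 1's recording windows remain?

Merge the first list: 09:30–11:00, 14:15–16:15, 19:15–20:30.
Merge the second list: 08:15–08:30, 11:45–12:45, 16:00–17:30, 18:15–19:00.
09:30–11:00: no B overlap → unchanged.
14:15–16:15 minus B → 14:15–16:00.
19:15–20:30: no B overlap → unchanged.

09:30–11:00, 14:15–16:00, 19:15–20:30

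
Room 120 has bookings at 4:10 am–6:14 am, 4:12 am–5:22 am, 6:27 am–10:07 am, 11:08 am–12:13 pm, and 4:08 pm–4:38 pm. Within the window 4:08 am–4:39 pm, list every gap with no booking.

4:08 am–4:10 am, 6:14 am–6:27 am, 10:07 am–11:08 am, 12:13 pm–4:08 pm, 4:38 pm–4:39 pm

Covered (merged): 4:10 am–6:14 am, 6:27 am–10:07 am, 11:08 am–12:13 pm, 4:08 pm–4:38 pm.
Uncovered inside 4:08 am–4:39 pm: 4:08 am–4:10 am, 6:14 am–6:27 am, 10:07 am–11:08 am, 12:13 pm–4:08 pm, 4:38 pm–4:39 pm.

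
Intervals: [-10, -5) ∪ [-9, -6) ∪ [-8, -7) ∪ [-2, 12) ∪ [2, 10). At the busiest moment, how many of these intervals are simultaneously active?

At -8, 3 of the intervals are simultaneously active.
No point has more.

3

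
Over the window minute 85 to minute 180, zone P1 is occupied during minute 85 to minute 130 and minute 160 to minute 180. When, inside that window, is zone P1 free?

minute 130 to minute 160

The merged coverage is minute 85 to minute 130, minute 160 to minute 180.
Gaps within minute 85 to minute 180: minute 130 to minute 160.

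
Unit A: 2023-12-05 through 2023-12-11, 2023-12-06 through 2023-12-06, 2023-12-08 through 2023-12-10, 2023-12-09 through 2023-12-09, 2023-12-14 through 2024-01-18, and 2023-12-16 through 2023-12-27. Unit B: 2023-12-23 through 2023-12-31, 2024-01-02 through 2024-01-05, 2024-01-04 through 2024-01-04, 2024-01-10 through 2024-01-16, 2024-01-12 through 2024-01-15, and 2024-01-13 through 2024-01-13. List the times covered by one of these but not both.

A, merged: 2023-12-05 through 2023-12-11, 2023-12-14 through 2024-01-18.
B, merged: 2023-12-23 through 2023-12-31, 2024-01-02 through 2024-01-05, 2024-01-10 through 2024-01-16.
A \ B = 2023-12-05 through 2023-12-11, 2023-12-14 through 2023-12-22, 2024-01-01 through 2024-01-01, 2024-01-06 through 2024-01-09, 2024-01-17 through 2024-01-18.
B \ A = none.
Union of the two gives the symmetric difference.

2023-12-05 through 2023-12-11, 2023-12-14 through 2023-12-22, 2024-01-01 through 2024-01-01, 2024-01-06 through 2024-01-09, 2024-01-17 through 2024-01-18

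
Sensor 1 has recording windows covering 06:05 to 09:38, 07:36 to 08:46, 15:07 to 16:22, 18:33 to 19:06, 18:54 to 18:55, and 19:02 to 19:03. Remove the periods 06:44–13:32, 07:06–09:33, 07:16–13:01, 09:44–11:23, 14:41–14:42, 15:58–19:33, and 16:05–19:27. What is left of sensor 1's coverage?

Merge the first list: 06:05–09:38, 15:07–16:22, 18:33–19:06.
Merge the second list: 06:44–13:32, 14:41–14:42, 15:58–19:33.
06:05–09:38 \ B = 06:05–06:44.
15:07–16:22 \ B = 15:07–15:58.
18:33–19:06: entirely removed.

06:05–06:44, 15:07–15:58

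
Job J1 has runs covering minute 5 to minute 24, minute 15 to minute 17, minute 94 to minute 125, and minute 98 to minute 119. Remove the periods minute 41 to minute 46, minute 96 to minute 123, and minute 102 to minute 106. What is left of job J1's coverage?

First set merges to minute 5 to minute 24, minute 94 to minute 125.
Second set merges to minute 41 to minute 46, minute 96 to minute 123.
minute 5 to minute 24: nothing removed.
minute 94 to minute 125 \ B = minute 94 to minute 96, minute 123 to minute 125.

minute 5 to minute 24, minute 94 to minute 96, minute 123 to minute 125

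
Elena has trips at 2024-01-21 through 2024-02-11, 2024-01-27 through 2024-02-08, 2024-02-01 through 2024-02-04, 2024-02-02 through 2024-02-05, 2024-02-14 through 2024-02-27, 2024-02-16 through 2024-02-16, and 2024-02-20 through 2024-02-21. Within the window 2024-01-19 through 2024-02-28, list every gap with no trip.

2024-01-19 through 2024-01-20, 2024-02-12 through 2024-02-13, 2024-02-28 through 2024-02-28

The merged coverage is 2024-01-21 through 2024-02-11, 2024-02-14 through 2024-02-27.
Uncovered inside 2024-01-19 through 2024-02-28: 2024-01-19 through 2024-01-20, 2024-02-12 through 2024-02-13, 2024-02-28 through 2024-02-28.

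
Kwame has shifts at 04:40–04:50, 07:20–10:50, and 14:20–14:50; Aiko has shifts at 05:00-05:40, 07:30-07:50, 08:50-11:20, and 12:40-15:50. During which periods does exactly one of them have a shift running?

04:40-04:50, 05:00-05:40, 07:20-07:30, 07:50-08:50, 10:50-11:20, 12:40-14:20, 14:50-15:50

Only in the first: 04:40-04:50, 07:20-07:30, 07:50-08:50.
Only in the second: 05:00-05:40, 10:50-11:20, 12:40-14:20, 14:50-15:50.
Together these are the periods covered by exactly one.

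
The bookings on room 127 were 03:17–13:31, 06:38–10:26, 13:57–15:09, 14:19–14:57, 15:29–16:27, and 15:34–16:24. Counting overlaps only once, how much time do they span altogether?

Merged: 03:17–13:31, 13:57–15:09, 15:29–16:27.
Lengths: 10 h 14 min + 1 h 12 min + 58 min = 12 h 24 min.

12 h 24 min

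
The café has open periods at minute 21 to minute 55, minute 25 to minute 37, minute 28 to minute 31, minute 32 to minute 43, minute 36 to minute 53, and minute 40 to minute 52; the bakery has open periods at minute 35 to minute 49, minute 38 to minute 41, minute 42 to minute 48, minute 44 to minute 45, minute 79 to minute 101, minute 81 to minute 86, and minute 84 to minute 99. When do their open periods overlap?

minute 35 to minute 49

First set merges to minute 21 to minute 55.
Second set merges to minute 35 to minute 49, minute 79 to minute 101.
minute 21 to minute 55 ∩ B → minute 35 to minute 49.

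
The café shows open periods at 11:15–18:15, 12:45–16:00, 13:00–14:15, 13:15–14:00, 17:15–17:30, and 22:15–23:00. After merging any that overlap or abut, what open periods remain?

11:15–18:15, 22:15–23:00

12:45–16:00 overlaps/touches 11:15–18:15 → extend to 11:15–18:15.
13:00–14:15 overlaps/touches 11:15–18:15 → extend to 11:15–18:15.
13:15–14:00 overlaps/touches 11:15–18:15 → extend to 11:15–18:15.
17:15–17:30 overlaps/touches 11:15–18:15 → extend to 11:15–18:15.
22:15–23:00 is disjoint → start new block.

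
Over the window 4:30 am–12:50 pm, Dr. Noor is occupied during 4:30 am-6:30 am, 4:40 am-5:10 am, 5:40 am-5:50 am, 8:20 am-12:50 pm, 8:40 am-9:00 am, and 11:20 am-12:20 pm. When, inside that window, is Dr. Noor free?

6:30 am-8:20 am

After merging, the occupied span is 4:30 am-6:30 am, 8:20 am-12:50 pm.
Gaps within 4:30 am-12:50 pm: 6:30 am-8:20 am.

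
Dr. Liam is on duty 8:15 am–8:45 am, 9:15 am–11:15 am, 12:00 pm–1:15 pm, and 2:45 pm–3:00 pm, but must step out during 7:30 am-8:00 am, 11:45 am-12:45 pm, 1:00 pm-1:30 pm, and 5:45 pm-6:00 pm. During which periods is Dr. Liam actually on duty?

8:15 am–8:45 am: nothing removed.
9:15 am–11:15 am: nothing removed.
12:00 pm–1:15 pm \ B = 12:45 pm–1:00 pm.
2:45 pm–3:00 pm: nothing removed.

8:15 am–8:45 am, 9:15 am–11:15 am, 12:45 pm–1:00 pm, 2:45 pm–3:00 pm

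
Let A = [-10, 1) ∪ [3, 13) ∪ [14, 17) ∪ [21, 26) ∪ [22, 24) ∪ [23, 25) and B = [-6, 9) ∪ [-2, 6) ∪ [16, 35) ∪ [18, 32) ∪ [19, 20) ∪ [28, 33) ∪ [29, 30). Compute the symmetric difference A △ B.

[-10, -6) ∪ [1, 3) ∪ [9, 13) ∪ [14, 16) ∪ [17, 21) ∪ [26, 35)

First set merges to [-10, 1), [3, 13), [14, 17), [21, 26).
Second set merges to [-6, 9), [16, 35).
A but not B: [-10, -6), [9, 13), [14, 16).
B but not A: [1, 3), [17, 21), [26, 35).
Combining gives A △ B.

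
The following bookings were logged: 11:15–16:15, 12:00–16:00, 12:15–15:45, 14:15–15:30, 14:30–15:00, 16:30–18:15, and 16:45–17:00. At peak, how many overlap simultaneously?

5

Walk the sorted start/end points keeping a running depth.
The depth first hits 5 at 14:30.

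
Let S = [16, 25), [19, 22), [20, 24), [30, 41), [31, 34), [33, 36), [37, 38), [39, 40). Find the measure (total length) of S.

20

Merged: [16, 25), [30, 41).
Lengths: 9 + 11 = 20.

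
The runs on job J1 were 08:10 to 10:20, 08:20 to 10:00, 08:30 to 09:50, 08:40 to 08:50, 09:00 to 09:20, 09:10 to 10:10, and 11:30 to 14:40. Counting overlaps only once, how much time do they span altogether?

Merged: 08:10–10:20, 11:30–14:40.
Lengths: 2 h 10 min + 3 h 10 min = 5 h 20 min.

5 h 20 min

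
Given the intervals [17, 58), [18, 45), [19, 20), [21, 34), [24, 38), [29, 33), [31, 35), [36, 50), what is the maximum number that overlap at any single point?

Sweep endpoints in order; track running count of active intervals.
Peak of 6 reached at 31.

6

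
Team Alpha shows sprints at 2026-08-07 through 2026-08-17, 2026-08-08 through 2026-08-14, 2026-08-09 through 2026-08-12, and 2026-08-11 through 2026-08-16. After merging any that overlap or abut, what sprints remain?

2026-08-08 through 2026-08-14 overlaps/touches 2026-08-07 through 2026-08-17 → extend to 2026-08-07 through 2026-08-17.
2026-08-09 through 2026-08-12 overlaps/touches 2026-08-07 through 2026-08-17 → extend to 2026-08-07 through 2026-08-17.
2026-08-11 through 2026-08-16 overlaps/touches 2026-08-07 through 2026-08-17 → extend to 2026-08-07 through 2026-08-17.

2026-08-07 through 2026-08-17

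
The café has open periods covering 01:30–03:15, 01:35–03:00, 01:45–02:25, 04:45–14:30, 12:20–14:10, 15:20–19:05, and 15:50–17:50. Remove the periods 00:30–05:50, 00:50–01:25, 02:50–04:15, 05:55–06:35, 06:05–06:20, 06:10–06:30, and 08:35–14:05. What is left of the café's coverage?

Merge the first list: 01:30–03:15, 04:45–14:30, 15:20–19:05.
Merge the second list: 00:30–05:50, 05:55–06:35, 08:35–14:05.
01:30–03:15: entirely removed.
04:45–14:30 \ B = 05:50–05:55, 06:35–08:35, 14:05–14:30.
15:20–19:05: nothing removed.

05:50–05:55, 06:35–08:35, 14:05–14:30, 15:20–19:05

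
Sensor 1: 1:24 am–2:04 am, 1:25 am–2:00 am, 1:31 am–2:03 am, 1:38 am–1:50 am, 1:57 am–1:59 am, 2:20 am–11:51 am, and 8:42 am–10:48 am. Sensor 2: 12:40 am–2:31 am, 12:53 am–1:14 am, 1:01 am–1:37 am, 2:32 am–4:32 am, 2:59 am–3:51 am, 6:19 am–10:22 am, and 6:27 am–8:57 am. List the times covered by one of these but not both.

First set merges to 1:24 am–2:04 am, 2:20 am–11:51 am.
Second set merges to 12:40 am–2:31 am, 2:32 am–4:32 am, 6:19 am–10:22 am.
Only in the first: 2:31 am–2:32 am, 4:32 am–6:19 am, 10:22 am–11:51 am.
Only in the second: 12:40 am–1:24 am, 2:04 am–2:20 am.
Together these are the periods covered by exactly one.

12:40 am–1:24 am, 2:04 am–2:20 am, 2:31 am–2:32 am, 4:32 am–6:19 am, 10:22 am–11:51 am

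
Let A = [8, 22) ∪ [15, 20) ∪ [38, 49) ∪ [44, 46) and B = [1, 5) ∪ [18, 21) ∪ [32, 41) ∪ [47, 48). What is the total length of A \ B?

18

A, merged: [8, 22), [38, 49).
A \ B = [8, 18), [21, 22), [41, 47), [48, 49).
Total: 10 + 1 + 6 + 1 = 18.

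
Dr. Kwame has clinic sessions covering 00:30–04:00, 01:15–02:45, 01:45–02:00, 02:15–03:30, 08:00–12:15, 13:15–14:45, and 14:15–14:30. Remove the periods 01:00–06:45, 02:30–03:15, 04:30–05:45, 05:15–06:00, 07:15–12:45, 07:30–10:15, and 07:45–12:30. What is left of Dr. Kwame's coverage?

00:30-01:00, 13:15-14:45

First set merges to 00:30-04:00, 08:00-12:15, 13:15-14:45.
Second set merges to 01:00-06:45, 07:15-12:45.
00:30-04:00 minus B → 00:30-01:00.
08:00-12:15: fully covered by B → removed.
13:15-14:45: no B overlap → unchanged.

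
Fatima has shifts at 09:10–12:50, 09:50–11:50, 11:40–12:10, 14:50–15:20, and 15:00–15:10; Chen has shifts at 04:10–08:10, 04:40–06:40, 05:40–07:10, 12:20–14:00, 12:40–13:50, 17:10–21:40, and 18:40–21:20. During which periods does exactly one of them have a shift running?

04:10–08:10, 09:10–12:20, 12:50–14:00, 14:50–15:20, 17:10–21:40

Merge the first list: 09:10–12:50, 14:50–15:20.
Merge the second list: 04:10–08:10, 12:20–14:00, 17:10–21:40.
A \ B = 09:10–12:20, 14:50–15:20.
B \ A = 04:10–08:10, 12:50–14:00, 17:10–21:40.
Union of the two gives the symmetric difference.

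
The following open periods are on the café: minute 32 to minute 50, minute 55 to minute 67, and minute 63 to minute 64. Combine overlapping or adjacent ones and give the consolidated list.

minute 32 to minute 50, minute 55 to minute 67

minute 55 to minute 67 is disjoint → start new block.
minute 63 to minute 64 overlaps/touches minute 55 to minute 67 → extend to minute 55 to minute 67.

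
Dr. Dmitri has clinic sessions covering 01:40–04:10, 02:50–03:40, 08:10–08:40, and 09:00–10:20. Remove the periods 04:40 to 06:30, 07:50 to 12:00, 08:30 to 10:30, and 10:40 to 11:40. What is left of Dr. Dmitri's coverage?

01:40–04:10

A, merged: 01:40–04:10, 08:10–08:40, 09:00–10:20.
B, merged: 04:40–06:30, 07:50–12:00.
01:40–04:10 is untouched.
08:10–08:40 lies entirely inside B → drops out.
09:00–10:20 lies entirely inside B → drops out.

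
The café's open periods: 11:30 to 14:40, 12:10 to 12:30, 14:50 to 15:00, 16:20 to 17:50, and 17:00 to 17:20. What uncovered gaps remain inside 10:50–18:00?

After merging, the occupied span is 11:30–14:40, 14:50–15:00, 16:20–17:50.
Uncovered inside 10:50–18:00: 10:50–11:30, 14:40–14:50, 15:00–16:20, 17:50–18:00.

10:50–11:30, 14:40–14:50, 15:00–16:20, 17:50–18:00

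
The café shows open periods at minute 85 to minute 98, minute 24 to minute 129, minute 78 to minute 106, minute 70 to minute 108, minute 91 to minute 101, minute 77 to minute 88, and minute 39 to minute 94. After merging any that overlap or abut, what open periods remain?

Sort by start: minute 24 to minute 129, minute 39 to minute 94, minute 70 to minute 108, minute 77 to minute 88, minute 78 to minute 106, minute 85 to minute 98, minute 91 to minute 101.
minute 39 to minute 94 overlaps/touches minute 24 to minute 129 → extend to minute 24 to minute 129.
minute 70 to minute 108 overlaps/touches minute 24 to minute 129 → extend to minute 24 to minute 129.
minute 77 to minute 88 overlaps/touches minute 24 to minute 129 → extend to minute 24 to minute 129.
minute 78 to minute 106 overlaps/touches minute 24 to minute 129 → extend to minute 24 to minute 129.
minute 85 to minute 98 overlaps/touches minute 24 to minute 129 → extend to minute 24 to minute 129.
minute 91 to minute 101 overlaps/touches minute 24 to minute 129 → extend to minute 24 to minute 129.

minute 24 to minute 129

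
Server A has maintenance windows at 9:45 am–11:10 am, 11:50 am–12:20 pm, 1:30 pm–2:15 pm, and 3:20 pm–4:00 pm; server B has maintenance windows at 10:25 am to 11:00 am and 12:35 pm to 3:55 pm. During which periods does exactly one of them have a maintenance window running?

Only in the first: 9:45 am–10:25 am, 11:00 am–11:10 am, 11:50 am–12:20 pm, 3:55 pm–4:00 pm.
Only in the second: 12:35 pm–1:30 pm, 2:15 pm–3:20 pm.
Together these are the periods covered by exactly one.

9:45 am–10:25 am, 11:00 am–11:10 am, 11:50 am–12:20 pm, 12:35 pm–1:30 pm, 2:15 pm–3:20 pm, 3:55 pm–4:00 pm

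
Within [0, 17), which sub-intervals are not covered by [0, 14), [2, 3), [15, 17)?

[14, 15)

The merged coverage is [0, 14), [15, 17).
Uncovered inside [0, 17): [14, 15).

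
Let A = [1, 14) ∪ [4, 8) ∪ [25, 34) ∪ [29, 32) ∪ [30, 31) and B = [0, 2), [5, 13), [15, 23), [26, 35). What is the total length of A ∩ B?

First set merges to [1, 14), [25, 34).
A ∩ B = [1, 2), [5, 13), [26, 34).
Total: 1 + 8 + 8 = 17.

17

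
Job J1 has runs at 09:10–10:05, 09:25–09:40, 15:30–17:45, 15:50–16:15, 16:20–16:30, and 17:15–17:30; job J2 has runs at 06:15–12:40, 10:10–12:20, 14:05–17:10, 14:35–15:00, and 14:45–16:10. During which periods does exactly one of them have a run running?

Merge the first list: 09:10-10:05, 15:30-17:45.
Merge the second list: 06:15-12:40, 14:05-17:10.
Only in the first: 17:10-17:45.
Only in the second: 06:15-09:10, 10:05-12:40, 14:05-15:30.
Together these are the periods covered by exactly one.

06:15-09:10, 10:05-12:40, 14:05-15:30, 17:10-17:45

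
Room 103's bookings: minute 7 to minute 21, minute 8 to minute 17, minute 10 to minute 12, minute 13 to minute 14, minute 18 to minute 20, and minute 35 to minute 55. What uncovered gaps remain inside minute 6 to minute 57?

minute 6 to minute 7, minute 21 to minute 35, minute 55 to minute 57

Covered (merged): minute 7 to minute 21, minute 35 to minute 55.
Gaps within minute 6 to minute 57: minute 6 to minute 7, minute 21 to minute 35, minute 55 to minute 57.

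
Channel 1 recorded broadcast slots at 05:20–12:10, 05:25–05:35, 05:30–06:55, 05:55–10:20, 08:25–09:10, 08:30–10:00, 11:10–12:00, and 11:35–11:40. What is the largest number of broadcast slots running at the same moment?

At 08:30, 4 of the intervals are simultaneously active.
No point has more.

4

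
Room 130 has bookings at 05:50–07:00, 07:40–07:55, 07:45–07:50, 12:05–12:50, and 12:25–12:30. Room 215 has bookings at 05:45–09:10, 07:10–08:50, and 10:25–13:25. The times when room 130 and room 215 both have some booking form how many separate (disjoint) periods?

A, merged: 05:50–07:00, 07:40–07:55, 12:05–12:50.
B, merged: 05:45–09:10, 10:25–13:25.
A ∩ B = 05:50–07:00, 07:40–07:55, 12:05–12:50.
That is 3 disjoint pieces.

3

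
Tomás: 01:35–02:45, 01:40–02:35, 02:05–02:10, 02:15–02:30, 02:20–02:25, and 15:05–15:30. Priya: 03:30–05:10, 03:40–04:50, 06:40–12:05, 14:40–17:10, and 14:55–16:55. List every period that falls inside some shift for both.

15:05-15:30

First set merges to 01:35-02:45, 15:05-15:30.
Second set merges to 03:30-05:10, 06:40-12:05, 14:40-17:10.
01:35-02:45 meets no B interval.
15:05-15:30 ∩ B → 15:05-15:30.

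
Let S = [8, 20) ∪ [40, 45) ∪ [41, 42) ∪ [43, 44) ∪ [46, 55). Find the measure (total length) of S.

Merged: [8, 20), [40, 45), [46, 55).
Lengths: 12 + 5 + 9 = 26.

26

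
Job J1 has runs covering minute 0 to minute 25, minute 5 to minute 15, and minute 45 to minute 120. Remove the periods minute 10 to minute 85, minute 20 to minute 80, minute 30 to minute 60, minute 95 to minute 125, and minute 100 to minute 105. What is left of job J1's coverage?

First set merges to minute 0 to minute 25, minute 45 to minute 120.
Second set merges to minute 10 to minute 85, minute 95 to minute 125.
minute 0 to minute 25 with B removed leaves minute 0 to minute 10.
minute 45 to minute 120 with B removed leaves minute 85 to minute 95.

minute 0 to minute 10, minute 85 to minute 95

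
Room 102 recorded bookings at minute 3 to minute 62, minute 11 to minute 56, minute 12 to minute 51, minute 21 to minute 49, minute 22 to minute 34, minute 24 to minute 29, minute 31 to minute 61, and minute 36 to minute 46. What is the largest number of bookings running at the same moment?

6

At minute 24, 6 of the intervals are simultaneously active.
No point has more.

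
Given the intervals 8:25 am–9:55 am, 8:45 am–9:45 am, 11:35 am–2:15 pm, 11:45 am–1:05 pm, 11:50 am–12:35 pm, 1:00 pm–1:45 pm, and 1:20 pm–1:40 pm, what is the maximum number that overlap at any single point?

At 11:50 am, 3 of the intervals are simultaneously active.
No point has more.

3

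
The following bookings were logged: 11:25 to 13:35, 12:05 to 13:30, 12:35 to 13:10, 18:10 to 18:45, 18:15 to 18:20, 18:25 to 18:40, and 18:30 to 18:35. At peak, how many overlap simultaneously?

At 12:35, 3 of the intervals are simultaneously active.
No point has more.

3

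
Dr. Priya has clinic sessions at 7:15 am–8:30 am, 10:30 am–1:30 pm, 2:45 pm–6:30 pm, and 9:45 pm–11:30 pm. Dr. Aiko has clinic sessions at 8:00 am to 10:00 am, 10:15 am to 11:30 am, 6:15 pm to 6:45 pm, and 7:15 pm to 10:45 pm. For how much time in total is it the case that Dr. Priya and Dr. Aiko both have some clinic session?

2 h 45 min

A ∩ B = 8:00 am–8:30 am, 10:30 am–11:30 am, 6:15 pm–6:30 pm, 9:45 pm–10:45 pm.
Total: 30 min + 1 h + 15 min + 1 h = 2 h 45 min.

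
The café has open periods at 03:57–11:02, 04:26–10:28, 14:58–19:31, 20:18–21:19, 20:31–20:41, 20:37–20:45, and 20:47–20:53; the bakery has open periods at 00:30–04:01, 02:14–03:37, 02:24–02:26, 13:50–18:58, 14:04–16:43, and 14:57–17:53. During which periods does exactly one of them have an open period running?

First set merges to 03:57–11:02, 14:58–19:31, 20:18–21:19.
Second set merges to 00:30–04:01, 13:50–18:58.
Only in the first: 04:01–11:02, 18:58–19:31, 20:18–21:19.
Only in the second: 00:30–03:57, 13:50–14:58.
Together these are the periods covered by exactly one.

00:30–03:57, 04:01–11:02, 13:50–14:58, 18:58–19:31, 20:18–21:19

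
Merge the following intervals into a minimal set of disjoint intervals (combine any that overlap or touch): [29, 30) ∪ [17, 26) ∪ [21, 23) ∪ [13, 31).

Sort by start: [13, 31), [17, 26), [21, 23), [29, 30).
[17, 26) overlaps/touches [13, 31) → extend to [13, 31).
[21, 23) overlaps/touches [13, 31) → extend to [13, 31).
[29, 30) overlaps/touches [13, 31) → extend to [13, 31).

[13, 31)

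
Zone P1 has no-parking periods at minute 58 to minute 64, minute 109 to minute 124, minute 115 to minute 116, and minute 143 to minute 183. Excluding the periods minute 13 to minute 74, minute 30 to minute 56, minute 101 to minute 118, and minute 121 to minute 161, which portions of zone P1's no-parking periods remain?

A, merged: minute 58 to minute 64, minute 109 to minute 124, minute 143 to minute 183.
B, merged: minute 13 to minute 74, minute 101 to minute 118, minute 121 to minute 161.
minute 58 to minute 64: fully covered by B → removed.
minute 109 to minute 124 minus B → minute 118 to minute 121.
minute 143 to minute 183 minus B → minute 161 to minute 183.

minute 118 to minute 121, minute 161 to minute 183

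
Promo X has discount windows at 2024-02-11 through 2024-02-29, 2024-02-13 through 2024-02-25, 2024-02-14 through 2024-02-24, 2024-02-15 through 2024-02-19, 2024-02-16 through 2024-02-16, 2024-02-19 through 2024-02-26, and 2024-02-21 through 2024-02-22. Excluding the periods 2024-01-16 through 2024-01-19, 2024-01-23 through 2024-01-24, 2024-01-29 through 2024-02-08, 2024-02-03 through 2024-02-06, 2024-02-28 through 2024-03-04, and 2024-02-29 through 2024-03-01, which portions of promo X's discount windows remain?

2024-02-11 through 2024-02-27

First set merges to 2024-02-11 through 2024-02-29.
Second set merges to 2024-01-16 through 2024-01-19, 2024-01-23 through 2024-01-24, 2024-01-29 through 2024-02-08, 2024-02-28 through 2024-03-04.
2024-02-11 through 2024-02-29 \ B = 2024-02-11 through 2024-02-27.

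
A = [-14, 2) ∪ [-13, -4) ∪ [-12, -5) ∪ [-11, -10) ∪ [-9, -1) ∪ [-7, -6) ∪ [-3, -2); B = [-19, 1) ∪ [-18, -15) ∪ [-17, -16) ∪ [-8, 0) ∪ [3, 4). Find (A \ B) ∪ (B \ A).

Merge the first list: [-14, 2).
Merge the second list: [-19, 1), [3, 4).
A but not B: [1, 2).
B but not A: [-19, -14), [3, 4).
Combining gives A △ B.

[-19, -14) ∪ [1, 2) ∪ [3, 4)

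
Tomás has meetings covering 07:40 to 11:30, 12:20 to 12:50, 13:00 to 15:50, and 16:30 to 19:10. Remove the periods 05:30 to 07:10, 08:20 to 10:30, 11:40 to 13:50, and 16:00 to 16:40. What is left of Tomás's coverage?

07:40–08:20, 10:30–11:30, 13:50–15:50, 16:40–19:10

07:40–11:30 \ B = 07:40–08:20, 10:30–11:30.
12:20–12:50: entirely removed.
13:00–15:50 \ B = 13:50–15:50.
16:30–19:10 \ B = 16:40–19:10.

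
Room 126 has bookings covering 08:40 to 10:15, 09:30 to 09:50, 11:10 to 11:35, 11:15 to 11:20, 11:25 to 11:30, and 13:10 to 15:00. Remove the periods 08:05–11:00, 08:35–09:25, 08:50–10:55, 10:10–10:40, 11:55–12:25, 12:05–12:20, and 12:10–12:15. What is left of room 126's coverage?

First set merges to 08:40–10:15, 11:10–11:35, 13:10–15:00.
Second set merges to 08:05–11:00, 11:55–12:25.
08:40–10:15 lies entirely inside B → drops out.
11:10–11:35 is untouched.
13:10–15:00 is untouched.

11:10–11:35, 13:10–15:00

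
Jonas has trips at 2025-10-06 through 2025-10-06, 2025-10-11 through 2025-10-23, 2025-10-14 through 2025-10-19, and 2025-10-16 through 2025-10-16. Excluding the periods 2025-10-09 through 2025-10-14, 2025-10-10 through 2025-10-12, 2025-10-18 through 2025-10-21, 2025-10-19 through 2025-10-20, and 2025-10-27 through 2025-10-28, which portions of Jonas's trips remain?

2025-10-06 through 2025-10-06, 2025-10-15 through 2025-10-17, 2025-10-22 through 2025-10-23

First set merges to 2025-10-06 through 2025-10-06, 2025-10-11 through 2025-10-23.
Second set merges to 2025-10-09 through 2025-10-14, 2025-10-18 through 2025-10-21, 2025-10-27 through 2025-10-28.
2025-10-06 through 2025-10-06 is untouched.
2025-10-11 through 2025-10-23 with B removed leaves 2025-10-15 through 2025-10-17, 2025-10-22 through 2025-10-23.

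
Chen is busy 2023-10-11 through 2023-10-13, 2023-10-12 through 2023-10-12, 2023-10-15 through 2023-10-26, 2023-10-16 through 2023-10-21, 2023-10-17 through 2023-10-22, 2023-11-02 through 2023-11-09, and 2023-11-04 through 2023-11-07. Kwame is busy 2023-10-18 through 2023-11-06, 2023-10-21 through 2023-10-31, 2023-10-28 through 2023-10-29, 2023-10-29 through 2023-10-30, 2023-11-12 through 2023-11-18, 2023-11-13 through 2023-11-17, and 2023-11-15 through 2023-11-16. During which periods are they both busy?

First set merges to 2023-10-11 through 2023-10-13, 2023-10-15 through 2023-10-26, 2023-11-02 through 2023-11-09.
Second set merges to 2023-10-18 through 2023-11-06, 2023-11-12 through 2023-11-18.
2023-10-11 through 2023-10-13 falls entirely outside B.
2023-10-15 through 2023-10-26 overlaps B on 2023-10-18 through 2023-10-26.
2023-11-02 through 2023-11-09 overlaps B on 2023-11-02 through 2023-11-06.

2023-10-18 through 2023-10-26, 2023-11-02 through 2023-11-06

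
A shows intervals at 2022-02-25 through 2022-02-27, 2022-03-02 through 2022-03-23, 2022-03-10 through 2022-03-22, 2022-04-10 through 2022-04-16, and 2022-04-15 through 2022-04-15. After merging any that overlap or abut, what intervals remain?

2022-02-25 through 2022-02-27, 2022-03-02 through 2022-03-23, 2022-04-10 through 2022-04-16

2022-03-02 through 2022-03-23 is disjoint → start new block.
2022-03-10 through 2022-03-22 overlaps/touches 2022-03-02 through 2022-03-23 → extend to 2022-03-02 through 2022-03-23.
2022-04-10 through 2022-04-16 is disjoint → start new block.
2022-04-15 through 2022-04-15 overlaps/touches 2022-04-10 through 2022-04-16 → extend to 2022-04-10 through 2022-04-16.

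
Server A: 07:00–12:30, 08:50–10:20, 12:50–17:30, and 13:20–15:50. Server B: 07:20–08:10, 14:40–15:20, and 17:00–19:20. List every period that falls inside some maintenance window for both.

07:20-08:10, 14:40-15:20, 17:00-17:30

First set merges to 07:00-12:30, 12:50-17:30.
07:00-12:30 meets the second set on 07:20-08:10.
12:50-17:30 meets the second set on 14:40-15:20, 17:00-17:30.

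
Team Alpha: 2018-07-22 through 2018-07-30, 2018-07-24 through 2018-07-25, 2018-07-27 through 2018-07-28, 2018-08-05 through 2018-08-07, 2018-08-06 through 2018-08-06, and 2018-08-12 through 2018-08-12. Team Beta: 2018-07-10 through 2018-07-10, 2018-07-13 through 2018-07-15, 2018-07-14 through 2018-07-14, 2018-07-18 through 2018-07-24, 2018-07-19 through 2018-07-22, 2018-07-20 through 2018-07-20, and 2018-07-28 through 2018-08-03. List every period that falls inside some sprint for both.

First set merges to 2018-07-22 through 2018-07-30, 2018-08-05 through 2018-08-07, 2018-08-12 through 2018-08-12.
Second set merges to 2018-07-10 through 2018-07-10, 2018-07-13 through 2018-07-15, 2018-07-18 through 2018-07-24, 2018-07-28 through 2018-08-03.
2018-07-22 through 2018-07-30 meets the second set on 2018-07-22 through 2018-07-24, 2018-07-28 through 2018-07-30.
2018-08-05 through 2018-08-07: no overlap with the second set.
2018-08-12 through 2018-08-12: no overlap with the second set.

2018-07-22 through 2018-07-24, 2018-07-28 through 2018-07-30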